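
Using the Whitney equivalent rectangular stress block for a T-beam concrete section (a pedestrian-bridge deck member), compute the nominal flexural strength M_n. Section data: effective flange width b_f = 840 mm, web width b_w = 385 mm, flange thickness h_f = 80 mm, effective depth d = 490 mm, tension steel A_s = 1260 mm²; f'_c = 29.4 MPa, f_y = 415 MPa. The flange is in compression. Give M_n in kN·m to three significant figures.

Tension: T = A_s f_y = 1260 × 415 = 522900 N.
Try a within the flange: a = T/(0.85 f'_c b_f) = 522900/(0.85 × 29.4 × 840) = 24.91 mm.
Since a = 24.91 ≤ h_f = 80 mm, the stress block lies entirely in the flange; analyse as a rectangular beam of width b_f.
M_n = T(d − a/2) = 522900 × (490 − 12.455) = 249.71 × 10⁶ N·mm.
M_n = 249.71 kN·m.

M_n ≈ 250 kN·m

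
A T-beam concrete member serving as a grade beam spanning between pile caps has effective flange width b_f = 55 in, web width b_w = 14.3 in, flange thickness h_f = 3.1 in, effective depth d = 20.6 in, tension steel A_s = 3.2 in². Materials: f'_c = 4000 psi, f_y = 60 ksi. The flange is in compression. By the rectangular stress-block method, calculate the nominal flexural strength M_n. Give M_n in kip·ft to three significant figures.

M_n ≈ 321 kip·ft

Tension: T = A_s f_y = 3.2 × 60 = 192 kips.
Try a within the flange: a = T/(0.85 f'_c b_f) = 192/(0.85 × 4 × 55) = 1.027 in.
Since a = 1.027 ≤ h_f = 3.1 in, the stress block lies entirely in the flange; analyse as a rectangular beam of width b_f.
M_n = T(d − a/2) = 192 × (20.6 − 0.5135) = 3856.6 kip·in.
M_n = 3856.6/12 = 321.38 kip·ft.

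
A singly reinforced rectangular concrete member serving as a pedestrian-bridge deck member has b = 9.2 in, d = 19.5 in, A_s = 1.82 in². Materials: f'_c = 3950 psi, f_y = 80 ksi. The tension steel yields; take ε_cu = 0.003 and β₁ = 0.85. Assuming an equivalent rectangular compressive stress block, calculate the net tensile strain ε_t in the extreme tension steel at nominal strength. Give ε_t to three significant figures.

ε_t ≈ 0.00755

a = A_s f_y/(0.85 f'_c b) = 4.714 in.
β₁ = 0.85, so c = a/β₁ = 4.714/0.85 = 5.546 in.
From the linear strain diagram with ε_cu = 0.003: ε_t = 0.003 (d − c)/c = 0.003 × (19.5 − 5.546)/5.546 = 0.00755.
Since ε_t ≥ 0.005, the section is tension-controlled.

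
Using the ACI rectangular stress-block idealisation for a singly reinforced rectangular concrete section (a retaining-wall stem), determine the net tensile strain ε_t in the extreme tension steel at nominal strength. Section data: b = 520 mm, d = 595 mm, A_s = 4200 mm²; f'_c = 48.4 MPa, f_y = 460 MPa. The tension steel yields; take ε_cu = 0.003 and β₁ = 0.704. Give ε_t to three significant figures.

a = A_s f_y/(0.85 f'_c b) = 90.31 mm.
β₁ = 0.704, so c = a/β₁ = 90.31/0.704 = 128.28 mm.
From the linear strain diagram with ε_cu = 0.003: ε_t = 0.003 (d − c)/c = 0.003 × (595 − 128.28)/128.28 = 0.0109.
Since ε_t ≥ 0.005, the section is tension-controlled.

ε_t ≈ 0.0109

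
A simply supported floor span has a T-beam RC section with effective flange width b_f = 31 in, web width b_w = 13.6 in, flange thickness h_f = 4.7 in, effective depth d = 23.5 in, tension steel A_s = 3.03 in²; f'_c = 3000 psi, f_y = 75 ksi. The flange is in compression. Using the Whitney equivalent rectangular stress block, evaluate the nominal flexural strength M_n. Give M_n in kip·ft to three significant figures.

Tension: T = A_s f_y = 3.03 × 75 = 227.25 kips.
Try a within the flange: a = T/(0.85 f'_c b_f) = 227.25/(0.85 × 3 × 31) = 2.875 in.
Since a = 2.875 ≤ h_f = 4.7 in, the stress block lies entirely in the flange; analyse as a rectangular beam of width b_f.
M_n = T(d − a/2) = 227.25 × (23.5 − 1.4375) = 5013.7 kip·in.
M_n = 5013.7/12 = 417.81 kip·ft.

M_n ≈ 418 kip·ft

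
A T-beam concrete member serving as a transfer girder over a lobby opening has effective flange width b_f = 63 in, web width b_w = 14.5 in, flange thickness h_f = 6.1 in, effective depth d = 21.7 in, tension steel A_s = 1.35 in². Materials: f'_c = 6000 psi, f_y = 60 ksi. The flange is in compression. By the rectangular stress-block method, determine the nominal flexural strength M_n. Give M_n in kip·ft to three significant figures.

Tension: T = A_s f_y = 1.35 × 60 = 81 kips.
Try a within the flange: a = T/(0.85 f'_c b_f) = 81/(0.85 × 6 × 63) = 0.252 in.
Since a = 0.252 ≤ h_f = 6.1 in, the stress block lies entirely in the flange; analyse as a rectangular beam of width b_f.
M_n = T(d − a/2) = 81 × (21.7 − 0.126) = 1747.5 kip·in.
M_n = 1747.5/12 = 145.63 kip·ft.

M_n ≈ 146 kip·ft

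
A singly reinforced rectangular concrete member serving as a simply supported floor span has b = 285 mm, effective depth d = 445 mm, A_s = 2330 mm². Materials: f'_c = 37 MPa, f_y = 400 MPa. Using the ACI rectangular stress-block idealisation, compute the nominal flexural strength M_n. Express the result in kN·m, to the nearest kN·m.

M_n ≈ 366 kN·m

T = A_s f_y = 2330 × 400 = 932000 N = 932 kN.
From C = T: a = T/(0.85 f'_c b) = 932000/(0.85 × 37 × 285) = 103.98 mm.
M_n = T(d − a/2) = 932 kN × (445 − 51.99) mm = 366.29 kN·m.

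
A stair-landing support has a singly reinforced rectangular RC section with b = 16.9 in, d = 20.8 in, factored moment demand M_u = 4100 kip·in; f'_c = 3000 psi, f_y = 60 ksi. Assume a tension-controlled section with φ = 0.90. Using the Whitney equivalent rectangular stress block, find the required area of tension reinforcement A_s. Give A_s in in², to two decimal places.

M_n = M_u/φ = 4100/0.90 = 4555.56 kip·in.
From M_n = 0.85 f'_c a b (d − a/2):
a = d − √(d² − 2M_n/(0.85 f'_c b)) = 20.8 − √(20.8² − 2 × 4555.56/(0.85 × 3 × 16.9)) = 5.927 in.
A_s = 0.85 f'_c a b / f_y = 0.85 × 3 × 5.927 × 16.9 / 60 = 4.257 in².

A_s ≈ 4.26 in²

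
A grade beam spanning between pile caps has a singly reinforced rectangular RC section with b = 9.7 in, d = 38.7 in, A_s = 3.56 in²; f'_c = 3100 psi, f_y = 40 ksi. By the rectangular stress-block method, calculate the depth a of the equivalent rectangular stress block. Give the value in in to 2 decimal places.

T = A_s f_y = 3.56 × 40 = 142.4 kips.
a = T/(0.85 f'_c b) = 142.4/(0.85 × 3.1 × 9.7) = 5.57 in.

a ≈ 5.57 in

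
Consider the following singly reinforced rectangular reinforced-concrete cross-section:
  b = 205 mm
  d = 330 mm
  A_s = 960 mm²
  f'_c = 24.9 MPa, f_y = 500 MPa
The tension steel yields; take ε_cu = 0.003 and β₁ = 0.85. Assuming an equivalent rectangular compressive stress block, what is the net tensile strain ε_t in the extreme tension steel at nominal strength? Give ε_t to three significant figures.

ε_t ≈ 0.00461

a = A_s f_y/(0.85 f'_c b) = 110.63 mm.
β₁ = 0.85, so c = a/β₁ = 110.63/0.85 = 130.15 mm.
From the linear strain diagram with ε_cu = 0.003: ε_t = 0.003 (d − c)/c = 0.003 × (330 − 130.15)/130.15 = 0.00461.
ε_t is between 0.004 and 0.005 — transition zone.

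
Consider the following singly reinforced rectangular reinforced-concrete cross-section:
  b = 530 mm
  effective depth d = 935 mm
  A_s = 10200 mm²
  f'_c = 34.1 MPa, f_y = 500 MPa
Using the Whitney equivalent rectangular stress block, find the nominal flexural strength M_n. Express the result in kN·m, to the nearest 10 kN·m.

M_n ≈ 3920 kN·m

T = A_s f_y = 10200 × 500 = 5100000 N = 5100 kN.
From C = T: a = T/(0.85 f'_c b) = 5100000/(0.85 × 34.1 × 530) = 331.99 mm.
M_n = T(d − a/2) = 5100 kN × (935 − 165.995) mm = 3921.93 kN·m.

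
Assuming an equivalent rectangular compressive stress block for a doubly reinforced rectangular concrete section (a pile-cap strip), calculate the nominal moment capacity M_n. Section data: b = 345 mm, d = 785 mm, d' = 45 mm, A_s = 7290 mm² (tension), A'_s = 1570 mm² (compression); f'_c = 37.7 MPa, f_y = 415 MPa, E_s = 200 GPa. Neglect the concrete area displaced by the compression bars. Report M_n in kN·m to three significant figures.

Assume both tension and compression steel yield.
Net tension couple steel: A_s − A'_s = 5720 mm².
a = (A_s − A'_s) f_y / (0.85 f'_c b) = 2373800/(0.85 × 37.7 × 345) = 214.72 mm.
c = a/β₁ = 214.72/0.781 = 274.93 mm; ε'_s = 0.003(c − d')/c = 0.0025 ≥ f_y/E_s = 0.0021, so compression steel does yield.
M_n = (A_s − A'_s) f_y (d − a/2) + A'_s f_y (d − d') = [2373800 × (785 − 107.36) + 651550 × (785 − 45)] × 10⁻⁶ = 1608.58 + 482.15 = 2090.73 kN·m.

M_n ≈ 2090 kN·m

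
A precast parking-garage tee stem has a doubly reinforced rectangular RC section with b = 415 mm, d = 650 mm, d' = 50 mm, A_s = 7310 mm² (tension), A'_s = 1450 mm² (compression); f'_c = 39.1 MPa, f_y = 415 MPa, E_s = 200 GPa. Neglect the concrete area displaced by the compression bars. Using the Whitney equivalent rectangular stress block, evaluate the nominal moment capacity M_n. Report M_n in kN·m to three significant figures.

Assume both tension and compression steel yield.
Net tension couple steel: A_s − A'_s = 5860 mm².
a = (A_s − A'_s) f_y / (0.85 f'_c b) = 2431900/(0.85 × 39.1 × 415) = 176.32 mm.
c = a/β₁ = 176.32/0.771 = 228.69 mm; ε'_s = 0.003(c − d')/c = 0.0023 ≥ f_y/E_s = 0.0021, so compression steel does yield.
M_n = (A_s − A'_s) f_y (d − a/2) + A'_s f_y (d − d') = [2431900 × (650 − 88.16) + 601750 × (650 − 50)] × 10⁻⁶ = 1366.34 + 361.05 = 1727.39 kN·m.

M_n ≈ 1730 kN·m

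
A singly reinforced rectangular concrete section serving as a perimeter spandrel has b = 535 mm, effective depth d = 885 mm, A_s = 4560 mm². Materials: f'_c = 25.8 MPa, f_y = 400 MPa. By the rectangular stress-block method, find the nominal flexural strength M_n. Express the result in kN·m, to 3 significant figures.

M_n ≈ 1470 kN·m

T = A_s f_y = 4560 × 400 = 1824000 N = 1824 kN.
From C = T: a = T/(0.85 f'_c b) = 1824000/(0.85 × 25.8 × 535) = 155.46 mm.
M_n = T(d − a/2) = 1824 kN × (885 − 77.73) mm = 1472.46 kN·m.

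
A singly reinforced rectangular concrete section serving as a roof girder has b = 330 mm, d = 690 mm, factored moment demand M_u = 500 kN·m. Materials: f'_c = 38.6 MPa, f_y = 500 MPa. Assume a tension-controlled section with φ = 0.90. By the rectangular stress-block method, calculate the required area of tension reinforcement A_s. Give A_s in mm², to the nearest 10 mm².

A_s ≈ 1710 mm²

M_n = M_u/φ = 500/0.90 = 555.556 kN·m.
With M_n = 0.85 f'_c a b (d − a/2), solve the quadratic for a:
a = d − √(d² − 2M_n/(0.85 f'_c b)) = 690 − √(690² − 2 × 555.556×10⁶/(0.85 × 38.6 × 330)) = 78.87 mm.
A_s = 0.85 f'_c a b / f_y = 0.85 × 38.6 × 78.87 × 330 / 500 = 1707.9 mm².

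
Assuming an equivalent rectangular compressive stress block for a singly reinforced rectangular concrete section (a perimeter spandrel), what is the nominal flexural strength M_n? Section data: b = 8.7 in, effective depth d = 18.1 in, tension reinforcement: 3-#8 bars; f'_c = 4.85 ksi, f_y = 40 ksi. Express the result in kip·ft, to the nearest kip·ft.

M_n ≈ 133 kip·ft

A_s = 3 × 0.79 = 2.37 in².
T = A_s f_y = 2.37 × 40 = 94.8 kips.
a = T/(0.85 f'_c b) = 94.8/(0.85 × 4.85 × 8.7) = 2.643 in.
M_n = T(d − a/2) = 94.8 × (18.1 − 1.3215) = 1590.6 kip·in = 1590.6/12 = 132.55 kip·ft.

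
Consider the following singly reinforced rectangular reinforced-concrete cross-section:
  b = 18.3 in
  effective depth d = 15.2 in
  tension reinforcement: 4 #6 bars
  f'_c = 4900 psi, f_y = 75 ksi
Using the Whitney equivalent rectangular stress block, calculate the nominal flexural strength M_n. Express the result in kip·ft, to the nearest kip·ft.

A_s = 4 × 0.44 = 1.76 in².
T = A_s f_y = 1.76 × 75 = 132 kips.
a = T/(0.85 f'_c b) = 132/(0.85 × 4.9 × 18.3) = 1.732 in.
M_n = T(d − a/2) = 132 × (15.2 − 0.866) = 1892.1 kip·in = 1892.1/12 = 157.68 kip·ft.

M_n ≈ 158 kip·ft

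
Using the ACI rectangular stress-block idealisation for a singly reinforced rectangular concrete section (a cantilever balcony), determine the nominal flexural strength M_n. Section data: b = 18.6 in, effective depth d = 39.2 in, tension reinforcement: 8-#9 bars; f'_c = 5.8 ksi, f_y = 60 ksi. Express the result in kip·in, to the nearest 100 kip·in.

A_s = 8 × 1 = 8 in².
T = A_s f_y = 8 × 60 = 480 kips.
a = T/(0.85 f'_c b) = 480/(0.85 × 5.8 × 18.6) = 5.235 in.
M_n = T(d − a/2) = 480 × (39.2 − 2.6175) = 17559.6 kip·in.

M_n ≈ 17600 kip·in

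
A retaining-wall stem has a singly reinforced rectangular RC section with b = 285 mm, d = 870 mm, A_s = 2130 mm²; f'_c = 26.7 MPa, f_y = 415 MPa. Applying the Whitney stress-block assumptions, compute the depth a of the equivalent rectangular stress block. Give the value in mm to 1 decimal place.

T = A_s f_y = 2130 × 415 = 883950 N = 883.95 kN.
Setting C = 0.85 f'_c a b equal to T: a = 883950/(0.85 × 26.7 × 285) = 136.7 mm.

a ≈ 136.7 mm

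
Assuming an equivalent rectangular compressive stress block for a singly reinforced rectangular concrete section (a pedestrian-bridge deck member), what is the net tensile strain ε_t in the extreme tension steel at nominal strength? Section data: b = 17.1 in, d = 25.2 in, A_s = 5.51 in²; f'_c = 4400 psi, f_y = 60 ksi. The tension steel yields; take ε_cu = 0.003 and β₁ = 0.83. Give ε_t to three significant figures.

a = A_s f_y/(0.85 f'_c b) = 5.169 in.
β₁ = 0.83, so c = a/β₁ = 5.169/0.83 = 6.228 in.
From the linear strain diagram with ε_cu = 0.003: ε_t = 0.003 (d − c)/c = 0.003 × (25.2 − 6.228)/6.228 = 0.00914.
Since ε_t ≥ 0.005, the section is tension-controlled.

ε_t ≈ 0.00914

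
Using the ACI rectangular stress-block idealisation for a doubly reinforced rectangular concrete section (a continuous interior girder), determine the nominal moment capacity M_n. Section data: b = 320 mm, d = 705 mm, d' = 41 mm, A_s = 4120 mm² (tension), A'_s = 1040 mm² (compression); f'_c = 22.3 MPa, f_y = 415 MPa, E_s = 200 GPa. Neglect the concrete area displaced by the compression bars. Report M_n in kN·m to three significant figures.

M_n ≈ 1050 kN·m

Assume both tension and compression steel yield.
Net tension couple steel: A_s − A'_s = 3080 mm².
a = (A_s − A'_s) f_y / (0.85 f'_c b) = 1278200/(0.85 × 22.3 × 320) = 210.73 mm.
c = a/β₁ = 210.73/0.85 = 247.92 mm; ε'_s = 0.003(c − d')/c = 0.0025 ≥ f_y/E_s = 0.0021, so compression steel does yield.
M_n = (A_s − A'_s) f_y (d − a/2) + A'_s f_y (d − d') = [1278200 × (705 − 105.365) + 431600 × (705 − 41)] × 10⁻⁶ = 766.45 + 286.58 = 1053.03 kN·m.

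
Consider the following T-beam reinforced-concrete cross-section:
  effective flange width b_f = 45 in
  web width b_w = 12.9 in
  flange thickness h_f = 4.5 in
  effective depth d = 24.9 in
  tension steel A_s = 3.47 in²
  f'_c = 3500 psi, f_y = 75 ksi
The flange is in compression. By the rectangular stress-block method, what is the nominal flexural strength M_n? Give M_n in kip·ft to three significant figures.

Tension: T = A_s f_y = 3.47 × 75 = 260.25 kips.
Try a within the flange: a = T/(0.85 f'_c b_f) = 260.25/(0.85 × 3.5 × 45) = 1.944 in.
Since a = 1.944 ≤ h_f = 4.5 in, the stress block lies entirely in the flange; analyse as a rectangular beam of width b_f.
M_n = T(d − a/2) = 260.25 × (24.9 − 0.972) = 6227.3 kip·in.
M_n = 6227.3/12 = 518.94 kip·ft.

M_n ≈ 519 kip·ft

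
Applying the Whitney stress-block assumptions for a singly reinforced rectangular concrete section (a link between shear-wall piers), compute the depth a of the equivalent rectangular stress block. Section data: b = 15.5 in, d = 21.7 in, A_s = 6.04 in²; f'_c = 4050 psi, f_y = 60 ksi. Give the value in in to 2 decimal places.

a ≈ 6.79 in

T = A_s f_y = 6.04 × 60 = 362.4 kips.
a = T/(0.85 f'_c b) = 362.4/(0.85 × 4.05 × 15.5) = 6.79 in.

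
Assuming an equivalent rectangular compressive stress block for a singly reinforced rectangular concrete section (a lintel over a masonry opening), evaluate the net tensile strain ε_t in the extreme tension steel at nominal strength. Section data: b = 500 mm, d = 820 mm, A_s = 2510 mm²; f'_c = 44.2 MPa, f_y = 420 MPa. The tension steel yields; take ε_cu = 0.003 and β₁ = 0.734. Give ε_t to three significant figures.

ε_t ≈ 0.0292

a = A_s f_y/(0.85 f'_c b) = 56.12 mm.
β₁ = 0.734, so c = a/β₁ = 56.12/0.734 = 76.46 mm.
From the linear strain diagram with ε_cu = 0.003: ε_t = 0.003 (d − c)/c = 0.003 × (820 − 76.46)/76.46 = 0.0292.
Since ε_t ≥ 0.005, the section is tension-controlled.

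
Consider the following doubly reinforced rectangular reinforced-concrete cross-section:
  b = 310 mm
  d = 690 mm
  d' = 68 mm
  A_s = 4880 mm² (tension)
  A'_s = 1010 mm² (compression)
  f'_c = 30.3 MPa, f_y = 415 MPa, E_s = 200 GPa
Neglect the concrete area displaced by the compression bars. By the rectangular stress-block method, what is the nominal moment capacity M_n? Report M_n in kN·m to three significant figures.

Assume both tension and compression steel yield.
Net tension couple steel: A_s − A'_s = 3870 mm².
a = (A_s − A'_s) f_y / (0.85 f'_c b) = 1606050/(0.85 × 30.3 × 310) = 201.16 mm.
c = a/β₁ = 201.16/0.834 = 241.20 mm; ε'_s = 0.003(c − d')/c = 0.0022 ≥ f_y/E_s = 0.0021, so compression steel does yield.
M_n = (A_s − A'_s) f_y (d − a/2) + A'_s f_y (d − d') = [1606050 × (690 − 100.58) + 419150 × (690 − 68)] × 10⁻⁶ = 946.64 + 260.71 = 1207.35 kN·m.

M_n ≈ 1210 kN·m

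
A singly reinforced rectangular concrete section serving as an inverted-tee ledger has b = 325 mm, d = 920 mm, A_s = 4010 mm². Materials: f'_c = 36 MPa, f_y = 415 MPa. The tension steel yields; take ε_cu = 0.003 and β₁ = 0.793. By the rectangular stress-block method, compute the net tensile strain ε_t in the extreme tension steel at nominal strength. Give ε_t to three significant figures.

ε_t ≈ 0.0101

a = A_s f_y/(0.85 f'_c b) = 167.34 mm.
β₁ = 0.793, so c = a/β₁ = 167.34/0.793 = 211.02 mm.
From the linear strain diagram with ε_cu = 0.003: ε_t = 0.003 (d − c)/c = 0.003 × (920 − 211.02)/211.02 = 0.0101.
Since ε_t ≥ 0.005, the section is tension-controlled.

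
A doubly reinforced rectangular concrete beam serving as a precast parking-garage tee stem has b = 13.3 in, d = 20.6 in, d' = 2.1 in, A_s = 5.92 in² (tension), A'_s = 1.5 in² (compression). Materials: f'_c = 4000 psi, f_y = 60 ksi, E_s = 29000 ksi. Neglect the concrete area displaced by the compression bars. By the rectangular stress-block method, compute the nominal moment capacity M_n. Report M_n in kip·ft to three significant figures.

M_n ≈ 529 kip·ft

Assume both steels yield.
a = (A_s − A'_s) f_y/(0.85 f'_c b) = (5.92 − 1.5) × 60/(0.85 × 4 × 13.3) = 5.865 in.
c = a/β₁ = 5.865/0.85 = 6.900 in; ε'_s = 0.003(c − d')/c = 0.0021 ≥ ε_y = 0.0021, so the compression steel yields.
M_n = (A_s − A'_s) f_y (d − a/2) + A'_s f_y (d − d') = 265.2 × (20.6 − 2.9325) + 90 × (20.6 − 2.1) = 4685.4 + 1665.0 = 6350.4 kip·in = 6350.4/12 = 529.20 kip·ft.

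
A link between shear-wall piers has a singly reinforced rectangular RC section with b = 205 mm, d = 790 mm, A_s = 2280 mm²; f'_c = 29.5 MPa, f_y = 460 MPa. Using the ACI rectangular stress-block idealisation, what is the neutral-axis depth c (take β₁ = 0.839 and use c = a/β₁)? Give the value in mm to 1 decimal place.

T = A_s f_y = 2280 × 460 = 1048800 N = 1048.8 kN.
Setting C = 0.85 f'_c a b equal to T: a = 1048800/(0.85 × 29.5 × 205) = 204.032 mm.
With β₁ = 0.839, c = a/β₁ = 204.032/0.839 = 243.2 mm.

c ≈ 243.2 mm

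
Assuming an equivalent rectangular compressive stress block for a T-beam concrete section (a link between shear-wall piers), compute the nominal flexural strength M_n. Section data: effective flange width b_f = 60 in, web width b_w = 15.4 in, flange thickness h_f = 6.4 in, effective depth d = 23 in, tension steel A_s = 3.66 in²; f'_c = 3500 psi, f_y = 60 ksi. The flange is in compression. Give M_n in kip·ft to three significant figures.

M_n ≈ 410 kip·ft

Tension: T = A_s f_y = 3.66 × 60 = 219.6 kips.
Try a within the flange: a = T/(0.85 f'_c b_f) = 219.6/(0.85 × 3.5 × 60) = 1.230 in.
Since a = 1.230 ≤ h_f = 6.4 in, the stress block lies entirely in the flange; analyse as a rectangular beam of width b_f.
M_n = T(d − a/2) = 219.6 × (23 − 0.615) = 4915.7 kip·in.
M_n = 4915.7/12 = 409.64 kip·ft.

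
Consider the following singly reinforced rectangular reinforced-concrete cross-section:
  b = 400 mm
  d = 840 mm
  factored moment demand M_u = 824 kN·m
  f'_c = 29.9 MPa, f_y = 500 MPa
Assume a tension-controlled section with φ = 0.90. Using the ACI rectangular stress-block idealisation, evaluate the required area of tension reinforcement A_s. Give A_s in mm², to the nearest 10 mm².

A_s ≈ 2340 mm²

M_n = M_u/φ = 824/0.90 = 915.556 kN·m.
With M_n = 0.85 f'_c a b (d − a/2), solve the quadratic for a:
a = d − √(d² − 2M_n/(0.85 f'_c b)) = 840 − √(840² − 2 × 915.556×10⁶/(0.85 × 29.9 × 400)) = 115.10 mm.
A_s = 0.85 f'_c a b / f_y = 0.85 × 29.9 × 115.10 × 400 / 500 = 2340.2 mm².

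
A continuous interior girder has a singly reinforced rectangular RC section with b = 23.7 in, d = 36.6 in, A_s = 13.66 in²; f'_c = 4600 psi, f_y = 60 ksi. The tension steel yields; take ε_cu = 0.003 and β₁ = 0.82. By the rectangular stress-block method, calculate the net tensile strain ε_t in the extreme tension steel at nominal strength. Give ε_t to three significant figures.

ε_t ≈ 0.00718

a = A_s f_y/(0.85 f'_c b) = 8.845 in.
β₁ = 0.82, so c = a/β₁ = 8.845/0.82 = 10.787 in.
From the linear strain diagram with ε_cu = 0.003: ε_t = 0.003 (d − c)/c = 0.003 × (36.6 − 10.787)/10.787 = 0.00718.
Since ε_t ≥ 0.005, the section is tension-controlled.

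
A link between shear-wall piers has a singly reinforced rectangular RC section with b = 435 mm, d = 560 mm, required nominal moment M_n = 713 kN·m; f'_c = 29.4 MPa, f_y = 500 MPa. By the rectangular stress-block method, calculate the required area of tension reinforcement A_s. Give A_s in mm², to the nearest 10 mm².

With M_n = 0.85 f'_c a b (d − a/2), solve the quadratic for a:
a = d − √(d² − 2M_n/(0.85 f'_c b)) = 560 − √(560² − 2 × 713×10⁶/(0.85 × 29.4 × 435)) = 132.89 mm.
A_s = 0.85 f'_c a b / f_y = 0.85 × 29.4 × 132.89 × 435 / 500 = 2889.2 mm².

A_s ≈ 2890 mm²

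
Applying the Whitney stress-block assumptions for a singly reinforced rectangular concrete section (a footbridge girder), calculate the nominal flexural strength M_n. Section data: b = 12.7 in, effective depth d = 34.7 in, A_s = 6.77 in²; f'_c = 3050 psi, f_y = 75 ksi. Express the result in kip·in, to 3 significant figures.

M_n ≈ 13700 kip·in

T = A_s f_y = 6.77 × 75 = 507.75 kips.
a = T/(0.85 f'_c b) = 507.75/(0.85 × 3.05 × 12.7) = 15.422 in.
M_n = T(d − a/2) = 507.75 × (34.7 − 7.711) = 13703.7 kip·in.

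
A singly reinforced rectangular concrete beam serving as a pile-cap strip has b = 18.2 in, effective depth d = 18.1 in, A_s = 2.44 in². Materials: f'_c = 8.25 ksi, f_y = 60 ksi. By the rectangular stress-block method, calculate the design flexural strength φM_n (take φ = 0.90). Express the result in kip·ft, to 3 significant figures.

φM_n ≈ 192 kip·ft

T = A_s f_y = 2.44 × 60 = 146.4 kips.
a = T/(0.85 f'_c b) = 146.4/(0.85 × 8.25 × 18.2) = 1.147 in.
M_n = T(d − a/2) = 146.4 × (18.1 − 0.5735) = 2565.9 kip·in = 2565.9/12 = 213.83 kip·ft.
φM_n = 0.90 × 213.83 = 192.45 kip·ft.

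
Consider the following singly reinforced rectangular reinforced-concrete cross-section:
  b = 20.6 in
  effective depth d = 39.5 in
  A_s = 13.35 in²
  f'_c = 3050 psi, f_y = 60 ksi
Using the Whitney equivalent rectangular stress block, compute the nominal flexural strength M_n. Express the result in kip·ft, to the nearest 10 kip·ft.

M_n ≈ 2140 kip·ft

T = A_s f_y = 13.35 × 60 = 801 kips.
a = T/(0.85 f'_c b) = 801/(0.85 × 3.05 × 20.6) = 14.998 in.
M_n = T(d − a/2) = 801 × (39.5 − 7.499) = 25632.8 kip·in = 25632.8/12 = 2136.07 kip·ft.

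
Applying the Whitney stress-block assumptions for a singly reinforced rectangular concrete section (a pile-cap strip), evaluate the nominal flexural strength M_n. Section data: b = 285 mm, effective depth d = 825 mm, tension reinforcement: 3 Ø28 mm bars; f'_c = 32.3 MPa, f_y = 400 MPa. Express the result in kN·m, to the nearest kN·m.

M_n ≈ 575 kN·m

A_s = 3 × 616 = 1848 mm².
T = A_s f_y = 1848 × 400 = 739200 N = 739.2 kN.
From C = T: a = T/(0.85 f'_c b) = 739200/(0.85 × 32.3 × 285) = 94.47 mm.
M_n = T(d − a/2) = 739.2 kN × (825 − 47.235) mm = 574.92 kN·m.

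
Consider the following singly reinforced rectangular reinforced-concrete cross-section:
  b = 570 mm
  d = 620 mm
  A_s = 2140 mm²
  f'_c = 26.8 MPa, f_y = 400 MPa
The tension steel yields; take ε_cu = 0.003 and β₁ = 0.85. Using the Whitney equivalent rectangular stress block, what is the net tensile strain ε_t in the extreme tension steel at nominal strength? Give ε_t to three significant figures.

a = A_s f_y/(0.85 f'_c b) = 65.92 mm.
β₁ = 0.85, so c = a/β₁ = 65.92/0.85 = 77.55 mm.
From the linear strain diagram with ε_cu = 0.003: ε_t = 0.003 (d − c)/c = 0.003 × (620 − 77.55)/77.55 = 0.0210.
Since ε_t ≥ 0.005, the section is tension-controlled.

ε_t ≈ 0.0210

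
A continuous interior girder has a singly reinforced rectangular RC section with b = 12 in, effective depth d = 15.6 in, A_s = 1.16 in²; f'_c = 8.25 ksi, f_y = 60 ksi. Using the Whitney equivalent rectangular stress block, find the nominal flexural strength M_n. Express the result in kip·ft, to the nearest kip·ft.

T = A_s f_y = 1.16 × 60 = 69.6 kips.
a = T/(0.85 f'_c b) = 69.6/(0.85 × 8.25 × 12) = 0.827 in.
M_n = T(d − a/2) = 69.6 × (15.6 − 0.4135) = 1057.0 kip·in = 1057.0/12 = 88.08 kip·ft.

M_n ≈ 88 kip·ft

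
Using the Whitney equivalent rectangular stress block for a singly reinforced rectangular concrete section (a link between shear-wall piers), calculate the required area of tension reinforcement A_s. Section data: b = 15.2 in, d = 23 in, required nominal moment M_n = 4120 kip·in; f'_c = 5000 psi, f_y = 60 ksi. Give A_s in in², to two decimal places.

A_s ≈ 3.19 in²

From M_n = 0.85 f'_c a b (d − a/2):
a = d − √(d² − 2M_n/(0.85 f'_c b)) = 23 − √(23² − 2 × 4120/(0.85 × 5 × 15.2)) = 2.964 in.
A_s = 0.85 f'_c a b / f_y = 0.85 × 5 × 2.964 × 15.2 / 60 = 3.191 in².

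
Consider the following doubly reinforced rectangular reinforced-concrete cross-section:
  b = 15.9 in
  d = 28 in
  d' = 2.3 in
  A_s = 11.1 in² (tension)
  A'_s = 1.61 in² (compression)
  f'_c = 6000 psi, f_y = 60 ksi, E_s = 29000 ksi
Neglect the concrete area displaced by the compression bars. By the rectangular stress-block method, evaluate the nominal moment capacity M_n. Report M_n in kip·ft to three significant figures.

Assume both steels yield.
a = (A_s − A'_s) f_y/(0.85 f'_c b) = (11.1 − 1.61) × 60/(0.85 × 6 × 15.9) = 7.022 in.
c = a/β₁ = 7.022/0.75 = 9.363 in; ε'_s = 0.003(c − d')/c = 0.0023 ≥ ε_y = 0.0021, so the compression steel yields.
M_n = (A_s − A'_s) f_y (d − a/2) + A'_s f_y (d − d') = 569.4 × (28 − 3.511) + 96.6 × (28 − 2.3) = 13944.0 + 2482.6 = 16426.6 kip·in = 16426.6/12 = 1368.88 kip·ft.

M_n ≈ 1370 kip·ft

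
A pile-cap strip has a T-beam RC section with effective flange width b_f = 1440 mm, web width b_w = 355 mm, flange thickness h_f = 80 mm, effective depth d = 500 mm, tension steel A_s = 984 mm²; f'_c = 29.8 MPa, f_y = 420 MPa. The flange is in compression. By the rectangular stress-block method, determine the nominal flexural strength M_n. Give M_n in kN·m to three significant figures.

M_n ≈ 204 kN·m

Tension: T = A_s f_y = 984 × 420 = 413280 N.
Try a within the flange: a = T/(0.85 f'_c b_f) = 413280/(0.85 × 29.8 × 1440) = 11.33 mm.
Since a = 11.33 ≤ h_f = 80 mm, the stress block lies entirely in the flange; analyse as a rectangular beam of width b_f.
M_n = T(d − a/2) = 413280 × (500 − 5.665) = 204.30 × 10⁶ N·mm.
M_n = 204.30 kN·m.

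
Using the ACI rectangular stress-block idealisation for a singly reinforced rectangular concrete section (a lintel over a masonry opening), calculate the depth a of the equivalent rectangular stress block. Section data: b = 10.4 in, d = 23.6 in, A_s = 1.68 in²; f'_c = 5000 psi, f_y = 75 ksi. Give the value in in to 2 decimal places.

a ≈ 2.85 in

T = A_s f_y = 1.68 × 75 = 126 kips.
a = T/(0.85 f'_c b) = 126/(0.85 × 5 × 10.4) = 2.85 in.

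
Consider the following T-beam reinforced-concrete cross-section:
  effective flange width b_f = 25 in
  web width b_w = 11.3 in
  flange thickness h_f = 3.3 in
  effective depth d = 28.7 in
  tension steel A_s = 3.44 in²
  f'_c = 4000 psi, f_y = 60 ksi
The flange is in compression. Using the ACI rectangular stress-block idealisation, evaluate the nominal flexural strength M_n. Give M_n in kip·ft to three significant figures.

M_n ≈ 473 kip·ft

Tension: T = A_s f_y = 3.44 × 60 = 206.4 kips.
Try a within the flange: a = T/(0.85 f'_c b_f) = 206.4/(0.85 × 4 × 25) = 2.428 in.
Since a = 2.428 ≤ h_f = 3.3 in, the stress block lies entirely in the flange; analyse as a rectangular beam of width b_f.
M_n = T(d − a/2) = 206.4 × (28.7 − 1.214) = 5673.1 kip·in.
M_n = 5673.1/12 = 472.76 kip·ft.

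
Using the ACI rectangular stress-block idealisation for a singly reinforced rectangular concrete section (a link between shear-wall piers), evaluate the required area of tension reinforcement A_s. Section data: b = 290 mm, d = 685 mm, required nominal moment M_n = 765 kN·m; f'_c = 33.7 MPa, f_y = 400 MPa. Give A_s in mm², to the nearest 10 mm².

A_s ≈ 3140 mm²

With M_n = 0.85 f'_c a b (d − a/2), solve the quadratic for a:
a = d − √(d² − 2M_n/(0.85 f'_c b)) = 685 − √(685² − 2 × 765×10⁶/(0.85 × 33.7 × 290)) = 151.10 mm.
A_s = 0.85 f'_c a b / f_y = 0.85 × 33.7 × 151.10 × 290 / 400 = 3138.0 mm².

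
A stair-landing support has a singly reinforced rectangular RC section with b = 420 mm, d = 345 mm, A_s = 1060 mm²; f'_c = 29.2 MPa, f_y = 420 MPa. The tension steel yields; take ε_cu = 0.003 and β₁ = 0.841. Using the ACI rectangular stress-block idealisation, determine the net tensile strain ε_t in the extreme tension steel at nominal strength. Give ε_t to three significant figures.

ε_t ≈ 0.0174

a = A_s f_y/(0.85 f'_c b) = 42.71 mm.
β₁ = 0.841, so c = a/β₁ = 42.71/0.841 = 50.78 mm.
From the linear strain diagram with ε_cu = 0.003: ε_t = 0.003 (d − c)/c = 0.003 × (345 − 50.78)/50.78 = 0.0174.
Since ε_t ≥ 0.005, the section is tension-controlled.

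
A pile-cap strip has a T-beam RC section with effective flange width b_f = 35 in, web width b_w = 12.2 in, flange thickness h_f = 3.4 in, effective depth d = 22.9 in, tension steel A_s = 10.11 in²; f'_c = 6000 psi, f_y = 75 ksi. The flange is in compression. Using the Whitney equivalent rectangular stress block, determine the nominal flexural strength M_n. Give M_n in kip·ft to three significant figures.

Tension: T = A_s f_y = 10.11 × 75 = 758.25 kips.
Try a within the flange: a = T/(0.85 f'_c b_f) = 758.25/(0.85 × 6 × 35) = 4.248 in.
a = 4.248 > h_f = 3.4 in: the block extends into the web. Split into flange-overhang and web parts.
C_f = 0.85 f'_c (b_f − b_w) h_f = 0.85 × 6 × (35 − 12.2) × 3.4 = 395.4 kips.
Remaining web compression depth: a_w = (T − C_f)/(0.85 f'_c b_w) = (758.25 − 395.4)/(0.85 × 6 × 12.2) = 5.832 in.
M_n = C_f(d − h_f/2) + (T − C_f)(d − a_w/2) = 395.4 × (22.9 − 1.7) + 362.85 × (22.9 − 2.916) = 8382.5 + 7251.2 = 15633.7 kip·in.
M_n = 15633.7/12 = 1302.81 kip·ft.

M_n ≈ 1300 kip·ft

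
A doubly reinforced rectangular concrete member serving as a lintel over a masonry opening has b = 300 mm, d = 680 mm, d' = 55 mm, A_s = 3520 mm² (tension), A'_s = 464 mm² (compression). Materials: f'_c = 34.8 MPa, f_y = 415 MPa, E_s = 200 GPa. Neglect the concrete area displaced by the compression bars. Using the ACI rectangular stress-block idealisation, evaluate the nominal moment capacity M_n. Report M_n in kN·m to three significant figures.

Assume both tension and compression steel yield.
Net tension couple steel: A_s − A'_s = 3056 mm².
a = (A_s − A'_s) f_y / (0.85 f'_c b) = 1268240/(0.85 × 34.8 × 300) = 142.92 mm.
c = a/β₁ = 142.92/0.801 = 178.43 mm; ε'_s = 0.003(c − d')/c = 0.0021 ≥ f_y/E_s = 0.0021, so compression steel does yield.
M_n = (A_s − A'_s) f_y (d − a/2) + A'_s f_y (d − d') = [1268240 × (680 − 71.46) + 192560 × (680 − 55)] × 10⁻⁶ = 771.77 + 120.35 = 892.12 kN·m.

M_n ≈ 892 kN·m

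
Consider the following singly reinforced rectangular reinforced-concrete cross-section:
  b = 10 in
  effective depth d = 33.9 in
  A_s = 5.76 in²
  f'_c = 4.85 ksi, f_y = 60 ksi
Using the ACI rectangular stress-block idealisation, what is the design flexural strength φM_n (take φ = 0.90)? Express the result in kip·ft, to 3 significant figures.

φM_n ≈ 770 kip·ft

T = A_s f_y = 5.76 × 60 = 345.6 kips.
a = T/(0.85 f'_c b) = 345.6/(0.85 × 4.85 × 10) = 8.383 in.
M_n = T(d − a/2) = 345.6 × (33.9 − 4.1915) = 10267.3 kip·in = 10267.3/12 = 855.61 kip·ft.
φM_n = 0.90 × 855.61 = 770.05 kip·ft.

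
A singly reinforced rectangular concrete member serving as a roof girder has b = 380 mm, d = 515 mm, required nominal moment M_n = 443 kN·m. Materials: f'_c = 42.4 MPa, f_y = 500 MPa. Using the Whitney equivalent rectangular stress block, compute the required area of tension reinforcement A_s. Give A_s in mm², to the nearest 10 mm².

With M_n = 0.85 f'_c a b (d − a/2), solve the quadratic for a:
a = d − √(d² − 2M_n/(0.85 f'_c b)) = 515 − √(515² − 2 × 443×10⁶/(0.85 × 42.4 × 380)) = 67.19 mm.
A_s = 0.85 f'_c a b / f_y = 0.85 × 42.4 × 67.19 × 380 / 500 = 1840.4 mm².

A_s ≈ 1840 mm²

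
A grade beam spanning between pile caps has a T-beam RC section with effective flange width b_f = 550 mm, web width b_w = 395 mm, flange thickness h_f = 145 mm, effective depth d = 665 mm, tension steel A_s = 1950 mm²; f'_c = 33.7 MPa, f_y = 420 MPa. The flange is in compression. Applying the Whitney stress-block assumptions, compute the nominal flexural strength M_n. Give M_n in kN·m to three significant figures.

M_n ≈ 523 kN·m

Tension: T = A_s f_y = 1950 × 420 = 819000 N.
Try a within the flange: a = T/(0.85 f'_c b_f) = 819000/(0.85 × 33.7 × 550) = 51.98 mm.
Since a = 51.98 ≤ h_f = 145 mm, the stress block lies entirely in the flange; analyse as a rectangular beam of width b_f.
M_n = T(d − a/2) = 819000 × (665 − 25.99) = 523.35 × 10⁶ N·mm.
M_n = 523.35 kN·m.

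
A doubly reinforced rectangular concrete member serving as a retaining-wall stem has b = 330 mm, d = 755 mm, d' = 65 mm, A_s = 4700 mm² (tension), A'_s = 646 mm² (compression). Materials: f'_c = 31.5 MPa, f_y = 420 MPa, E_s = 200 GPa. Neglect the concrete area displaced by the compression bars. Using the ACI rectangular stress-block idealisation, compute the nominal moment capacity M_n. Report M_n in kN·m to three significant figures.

M_n ≈ 1310 kN·m

Assume both tension and compression steel yield.
Net tension couple steel: A_s − A'_s = 4054 mm².
a = (A_s − A'_s) f_y / (0.85 f'_c b) = 1702680/(0.85 × 31.5 × 330) = 192.70 mm.
c = a/β₁ = 192.70/0.825 = 233.58 mm; ε'_s = 0.003(c − d')/c = 0.0022 ≥ f_y/E_s = 0.0021, so compression steel does yield.
M_n = (A_s − A'_s) f_y (d − a/2) + A'_s f_y (d − d') = [1702680 × (755 − 96.35) + 271320 × (755 − 65)] × 10⁻⁶ = 1121.47 + 187.21 = 1308.68 kN·m.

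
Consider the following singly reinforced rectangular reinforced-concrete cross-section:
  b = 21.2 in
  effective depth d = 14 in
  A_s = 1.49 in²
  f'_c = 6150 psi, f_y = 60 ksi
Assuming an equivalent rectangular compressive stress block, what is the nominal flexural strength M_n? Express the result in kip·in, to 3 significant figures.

M_n ≈ 1220 kip·in

T = A_s f_y = 1.49 × 60 = 89.4 kips.
a = T/(0.85 f'_c b) = 89.4/(0.85 × 6.15 × 21.2) = 0.807 in.
M_n = T(d − a/2) = 89.4 × (14 − 0.4035) = 1215.5 kip·in.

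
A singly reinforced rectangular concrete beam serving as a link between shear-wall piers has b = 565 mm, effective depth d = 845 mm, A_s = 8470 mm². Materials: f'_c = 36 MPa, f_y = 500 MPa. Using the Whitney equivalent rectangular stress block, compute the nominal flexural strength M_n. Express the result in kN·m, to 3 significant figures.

M_n ≈ 3060 kN·m

T = A_s f_y = 8470 × 500 = 4235000 N = 4235 kN.
From C = T: a = T/(0.85 f'_c b) = 4235000/(0.85 × 36 × 565) = 244.95 mm.
M_n = T(d − a/2) = 4235 kN × (845 − 122.475) mm = 3059.89 kN·m.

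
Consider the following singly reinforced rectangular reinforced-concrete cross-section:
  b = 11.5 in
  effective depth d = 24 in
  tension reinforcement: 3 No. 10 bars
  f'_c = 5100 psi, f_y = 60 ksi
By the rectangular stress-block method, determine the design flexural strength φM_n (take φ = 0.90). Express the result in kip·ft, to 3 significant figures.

A_s = 3 × 1.27 = 3.81 in².
T = A_s f_y = 3.81 × 60 = 228.6 kips.
a = T/(0.85 f'_c b) = 228.6/(0.85 × 5.1 × 11.5) = 4.586 in.
M_n = T(d − a/2) = 228.6 × (24 − 2.293) = 4962.2 kip·in = 4962.2/12 = 413.52 kip·ft.
φM_n = 0.90 × 413.52 = 372.17 kip·ft.

φM_n ≈ 372 kip·ft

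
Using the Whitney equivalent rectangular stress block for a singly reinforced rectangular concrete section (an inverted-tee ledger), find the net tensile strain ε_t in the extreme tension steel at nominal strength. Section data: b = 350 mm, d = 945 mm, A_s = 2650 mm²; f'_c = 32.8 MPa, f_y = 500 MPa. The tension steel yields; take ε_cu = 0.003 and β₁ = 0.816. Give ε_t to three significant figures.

a = A_s f_y/(0.85 f'_c b) = 135.79 mm.
β₁ = 0.816, so c = a/β₁ = 135.79/0.816 = 166.41 mm.
From the linear strain diagram with ε_cu = 0.003: ε_t = 0.003 (d − c)/c = 0.003 × (945 − 166.41)/166.41 = 0.0140.
Since ε_t ≥ 0.005, the section is tension-controlled.

ε_t ≈ 0.0140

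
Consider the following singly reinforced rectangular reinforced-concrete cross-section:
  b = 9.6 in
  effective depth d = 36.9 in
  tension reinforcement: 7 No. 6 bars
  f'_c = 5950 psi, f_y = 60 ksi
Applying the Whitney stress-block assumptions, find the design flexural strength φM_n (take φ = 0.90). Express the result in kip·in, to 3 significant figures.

φM_n ≈ 5820 kip·in

A_s = 7 × 0.44 = 3.08 in².
T = A_s f_y = 3.08 × 60 = 184.8 kips.
a = T/(0.85 f'_c b) = 184.8/(0.85 × 5.95 × 9.6) = 3.806 in.
M_n = T(d − a/2) = 184.8 × (36.9 − 1.903) = 6467.4 kip·in.
φM_n = 0.90 × 6467.4 = 5820.7 kip·in.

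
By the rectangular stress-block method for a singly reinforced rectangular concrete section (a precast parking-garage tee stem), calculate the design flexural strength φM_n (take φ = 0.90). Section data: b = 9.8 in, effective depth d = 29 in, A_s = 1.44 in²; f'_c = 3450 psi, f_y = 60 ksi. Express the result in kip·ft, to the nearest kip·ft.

T = A_s f_y = 1.44 × 60 = 86.4 kips.
a = T/(0.85 f'_c b) = 86.4/(0.85 × 3.45 × 9.8) = 3.006 in.
M_n = T(d − a/2) = 86.4 × (29 − 1.503) = 2375.7 kip·in = 2375.7/12 = 197.98 kip·ft.
φM_n = 0.90 × 197.98 = 178.18 kip·ft.

φM_n ≈ 178 kip·ft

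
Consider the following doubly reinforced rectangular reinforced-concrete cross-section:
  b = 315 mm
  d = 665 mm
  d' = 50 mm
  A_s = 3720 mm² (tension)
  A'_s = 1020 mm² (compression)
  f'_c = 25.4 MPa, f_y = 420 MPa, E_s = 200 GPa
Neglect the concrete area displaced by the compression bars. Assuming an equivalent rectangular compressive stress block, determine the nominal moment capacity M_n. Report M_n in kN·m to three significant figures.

Assume both tension and compression steel yield.
Net tension couple steel: A_s − A'_s = 2700 mm².
a = (A_s − A'_s) f_y / (0.85 f'_c b) = 1134000/(0.85 × 25.4 × 315) = 166.74 mm.
c = a/β₁ = 166.74/0.85 = 196.16 mm; ε'_s = 0.003(c − d')/c = 0.0022 ≥ f_y/E_s = 0.0021, so compression steel does yield.
M_n = (A_s − A'_s) f_y (d − a/2) + A'_s f_y (d − d') = [1134000 × (665 − 83.37) + 428400 × (665 − 50)] × 10⁻⁶ = 659.57 + 263.47 = 923.04 kN·m.

M_n ≈ 923 kN·m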